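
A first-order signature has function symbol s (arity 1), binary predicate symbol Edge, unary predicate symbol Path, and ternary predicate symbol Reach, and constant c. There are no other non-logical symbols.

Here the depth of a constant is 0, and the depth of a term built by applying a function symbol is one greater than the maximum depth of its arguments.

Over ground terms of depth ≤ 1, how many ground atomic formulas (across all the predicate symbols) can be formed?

14

First count ground terms of depth ≤ 1.
Count level by level. With function symbols s/1, the terms of depth ≤ k are the 1 constant together with each function applied to depth-≤(k−1) tuples, so N_k = 1 + N_{k-1}.
N_0 = 1
N_1 = 1 + 1 = 2
Explicitly: c, s(c).
So |H| = 2.
Ground atoms are formed by filling each argument slot of a predicate with a term from H, so an r-ary predicate gives |H|^r atoms:
  Edge: 2^2 = 4;  Path: 2;  Reach: 2^3 = 8
Total ground atoms: 4 + 2 + 8 = 14.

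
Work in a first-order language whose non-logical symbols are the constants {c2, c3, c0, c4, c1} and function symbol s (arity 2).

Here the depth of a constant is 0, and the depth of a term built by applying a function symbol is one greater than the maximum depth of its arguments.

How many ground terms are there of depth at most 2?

Let N_k = |{terms of depth ≤ k}|. Then N_0 = 5 and N_k = 5 + N_{k-1}^2 for k ≥ 1 (one summand per function symbol, arity giving the exponent).
N_0 = 5
N_1 = 5 + 5^2 = 30
N_2 = 5 + 30^2 = 905

905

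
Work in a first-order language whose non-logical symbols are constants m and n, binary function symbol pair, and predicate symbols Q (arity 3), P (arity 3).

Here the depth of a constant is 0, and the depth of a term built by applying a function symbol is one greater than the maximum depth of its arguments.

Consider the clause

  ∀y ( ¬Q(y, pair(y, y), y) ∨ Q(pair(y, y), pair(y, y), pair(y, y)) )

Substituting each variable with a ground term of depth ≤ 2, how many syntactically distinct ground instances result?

38

Ground terms of depth ≤ 2:
  Write N_k for the number of ground terms of depth ≤ k. A term of depth ≤ k is either a constant or a function symbol applied to arguments of depth ≤ k−1, so N_k = 2 + N_{k-1}^2.
  N_0 = 2
  N_1 = 2 + 2^2 = 6
  N_2 = 2 + 6^2 = 38
So there are 38 ground terms available for substitution.
The body mentions the single quantified variable y; since ground terms form a free algebra, no two substitutions collapse to the same formula.
Number of ground instances = 38.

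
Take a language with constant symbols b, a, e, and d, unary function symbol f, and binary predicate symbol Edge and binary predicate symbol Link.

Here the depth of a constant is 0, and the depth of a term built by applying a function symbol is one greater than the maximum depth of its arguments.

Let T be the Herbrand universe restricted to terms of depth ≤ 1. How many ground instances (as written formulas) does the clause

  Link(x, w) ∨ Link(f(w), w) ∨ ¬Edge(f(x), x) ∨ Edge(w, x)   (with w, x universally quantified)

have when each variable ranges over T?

Ground terms of depth ≤ 1:
  If N_k denotes the number of depth-≤k ground terms, the 4 constants give N_0 = 4, and each function symbol of arity r contributes N_{k-1}^r new terms at level k: N_k = 4 + N_{k-1}.
  N_0 = 4
  N_1 = 4 + 4 = 8
  Explicitly: b, a, e, d, f(b), f(a), f(e), f(d).
So there are 8 ground terms available for substitution.
The body mentions every one of the 2 quantified variables; since ground terms form a free algebra, no two substitutions collapse to the same formula.
Number of ground instances = 8^2 = 64.

64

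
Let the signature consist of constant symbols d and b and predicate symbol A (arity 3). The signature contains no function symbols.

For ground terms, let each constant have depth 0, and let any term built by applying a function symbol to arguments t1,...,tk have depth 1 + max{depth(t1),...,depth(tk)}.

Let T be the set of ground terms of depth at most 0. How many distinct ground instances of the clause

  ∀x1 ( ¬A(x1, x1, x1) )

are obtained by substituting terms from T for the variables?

Ground terms of depth ≤ 0:
  With no function symbols every ground term is a constant, so there are exactly 2 ground terms at every depth bound.
  N_0 = 2
  Explicitly: d, b.
So there are 2 ground terms available for substitution.
The clause has 1 distinct variable (x1), which appears in the body. In the free term algebra distinct substitutions yield syntactically distinct ground instances.
Number of ground instances = 2.

2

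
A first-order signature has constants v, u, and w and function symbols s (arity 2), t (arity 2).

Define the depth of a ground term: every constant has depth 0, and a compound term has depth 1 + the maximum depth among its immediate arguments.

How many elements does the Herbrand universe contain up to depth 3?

1566453

Let N_k = |{terms of depth ≤ k}|. Then N_0 = 3 and N_k = 3 + N_{k-1}^2 + N_{k-1}^2 for k ≥ 1 (one summand per function symbol, arity giving the exponent).
N_0 = 3
N_1 = 3 + 3^2 + 3^2 = 21
N_2 = 3 + 21^2 + 21^2 = 885
N_3 = 3 + 885^2 + 885^2 = 1566453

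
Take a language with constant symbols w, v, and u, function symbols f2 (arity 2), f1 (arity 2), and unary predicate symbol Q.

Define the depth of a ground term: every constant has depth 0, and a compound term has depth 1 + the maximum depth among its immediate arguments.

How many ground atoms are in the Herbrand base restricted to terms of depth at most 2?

885

First count ground terms of depth ≤ 2.
If N_k denotes the number of depth-≤k ground terms, the 3 constants give N_0 = 3, and each function symbol of arity r contributes N_{k-1}^r new terms at level k: N_k = 3 + N_{k-1}^2 + N_{k-1}^2.
N_0 = 3
N_1 = 3 + 3^2 + 3^2 = 21
N_2 = 3 + 21^2 + 21^2 = 885
So |H| = 885.
Each predicate of arity r yields |H|^r ground atoms (one per choice of an r-tuple from H):
  Q: 885
Total ground atoms: 885.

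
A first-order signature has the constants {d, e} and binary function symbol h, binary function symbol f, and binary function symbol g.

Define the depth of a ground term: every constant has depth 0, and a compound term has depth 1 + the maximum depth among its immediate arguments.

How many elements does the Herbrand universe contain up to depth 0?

Write N_k for the number of ground terms of depth ≤ k. A term of depth ≤ k is either a constant or a function symbol applied to arguments of depth ≤ k−1, so N_k = 2 + N_{k-1}^2 + N_{k-1}^2 + N_{k-1}^2.
N_0 = 2

2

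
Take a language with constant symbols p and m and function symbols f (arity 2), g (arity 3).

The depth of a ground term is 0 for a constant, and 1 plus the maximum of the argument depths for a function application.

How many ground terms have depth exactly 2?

2928

Let N_k count ground terms of depth at most k. Each non-constant term of depth ≤ k is some function symbol applied to depth-≤(k−1) arguments, giving N_k = 2 + N_{k-1}^2 + N_{k-1}^3.
N_0 = 2
N_1 = 2 + 2^2 + 2^3 = 14
N_2 = 2 + 14^2 + 14^3 = 2942
Terms of depth exactly 2: N_2 − N_1 = 2942 − 14 = 2928.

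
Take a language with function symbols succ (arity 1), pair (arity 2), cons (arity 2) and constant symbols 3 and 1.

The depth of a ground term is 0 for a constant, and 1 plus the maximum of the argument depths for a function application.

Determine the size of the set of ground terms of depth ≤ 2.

Write N_k for the number of ground terms of depth ≤ k. A term of depth ≤ k is either a constant or a function symbol applied to arguments of depth ≤ k−1, so N_k = 2 + N_{k-1} + N_{k-1}^2 + N_{k-1}^2.
N_0 = 2
N_1 = 2 + 2 + 2^2 + 2^2 = 12
N_2 = 2 + 12 + 12^2 + 12^2 = 302

302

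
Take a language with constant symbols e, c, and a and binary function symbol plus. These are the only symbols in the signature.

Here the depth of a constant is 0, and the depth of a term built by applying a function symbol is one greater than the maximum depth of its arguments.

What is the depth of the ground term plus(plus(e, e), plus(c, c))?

depth(plus(e, e)) = 1 + max(0, 0) = 1
depth(plus(c, c)) = 1 + max(0, 0) = 1
depth(plus(plus(e, e), plus(c, c))) = 1 + max(1, 1) = 2

2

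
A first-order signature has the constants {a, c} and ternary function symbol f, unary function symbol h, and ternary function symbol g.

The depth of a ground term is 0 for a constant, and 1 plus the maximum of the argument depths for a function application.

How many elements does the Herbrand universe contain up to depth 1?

20

Write N_k for the number of ground terms of depth ≤ k. A term of depth ≤ k is either a constant or a function symbol applied to arguments of depth ≤ k−1, so N_k = 2 + N_{k-1}^3 + N_{k-1} + N_{k-1}^3.
N_0 = 2
N_1 = 2 + 2^3 + 2 + 2^3 = 20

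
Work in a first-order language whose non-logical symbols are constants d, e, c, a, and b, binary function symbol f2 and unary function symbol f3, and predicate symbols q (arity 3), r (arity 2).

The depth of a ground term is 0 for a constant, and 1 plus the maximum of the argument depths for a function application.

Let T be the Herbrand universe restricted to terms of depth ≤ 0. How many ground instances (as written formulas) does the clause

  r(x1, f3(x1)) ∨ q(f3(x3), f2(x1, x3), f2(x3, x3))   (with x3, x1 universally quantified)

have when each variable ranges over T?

Ground terms of depth ≤ 0:
  If N_k denotes the number of depth-≤k ground terms, the 5 constants give N_0 = 5, and each function symbol of arity r contributes N_{k-1}^r new terms at level k: N_k = 5 + N_{k-1}^2 + N_{k-1}.
  N_0 = 5
So there are 5 ground terms available for substitution.
There are 2 variables to instantiate (x3, x1), each occurring in at least one literal, so different choices give different ground instances.
Number of ground instances = 5^2 = 25.

25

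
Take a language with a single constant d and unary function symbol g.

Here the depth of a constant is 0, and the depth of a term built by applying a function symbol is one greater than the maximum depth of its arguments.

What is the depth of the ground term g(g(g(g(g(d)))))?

5

depth(g(d)) = 1 + depth(d) = 1 + 0 = 1
depth(g(g(d))) = 1 + depth(g(d)) = 1 + 1 = 2
depth(g(g(g(d)))) = 1 + depth(g(g(d))) = 1 + 2 = 3
depth(g(g(g(g(d))))) = 1 + depth(g(g(g(d)))) = 1 + 3 = 4
depth(g(g(g(g(g(d)))))) = 1 + depth(g(g(g(g(d))))) = 1 + 4 = 5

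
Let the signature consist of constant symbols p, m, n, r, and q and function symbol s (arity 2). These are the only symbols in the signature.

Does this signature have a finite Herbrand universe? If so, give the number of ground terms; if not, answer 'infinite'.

infinite

The signature has at least one function symbol (s, arity 2) and at least one constant (p).
Iterating s gives infinitely many distinct ground terms: p, s(p, p), s(s(p, p), s(p, p)), ...
So the Herbrand universe is infinite.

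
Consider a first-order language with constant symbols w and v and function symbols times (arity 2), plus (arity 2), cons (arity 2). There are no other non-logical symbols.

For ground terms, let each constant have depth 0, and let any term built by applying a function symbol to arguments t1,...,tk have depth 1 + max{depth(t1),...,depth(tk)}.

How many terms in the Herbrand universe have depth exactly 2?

576

Write N_k for the number of ground terms of depth ≤ k. A term of depth ≤ k is either a constant or a function symbol applied to arguments of depth ≤ k−1, so N_k = 2 + N_{k-1}^2 + N_{k-1}^2 + N_{k-1}^2.
N_0 = 2
N_1 = 2 + 2^2 + 2^2 + 2^2 = 14
N_2 = 2 + 14^2 + 14^2 + 14^2 = 590
Terms of depth exactly 2: N_2 − N_1 = 590 − 14 = 576.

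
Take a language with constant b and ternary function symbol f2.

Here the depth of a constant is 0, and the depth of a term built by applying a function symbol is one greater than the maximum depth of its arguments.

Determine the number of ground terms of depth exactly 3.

721

If N_k denotes the number of depth-≤k ground terms, the 1 constant gives N_0 = 1, and each function symbol of arity r contributes N_{k-1}^r new terms at level k: N_k = 1 + N_{k-1}^3.
N_0 = 1
N_1 = 1 + 1^3 = 2
N_2 = 1 + 2^3 = 9
N_3 = 1 + 9^3 = 730
Terms of depth exactly 3: N_3 − N_2 = 730 − 9 = 721.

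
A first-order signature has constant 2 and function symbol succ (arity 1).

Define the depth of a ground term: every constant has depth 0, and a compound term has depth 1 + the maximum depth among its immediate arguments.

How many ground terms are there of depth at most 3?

Let N_k = |{terms of depth ≤ k}|. Then N_0 = 1 and N_k = 1 + N_{k-1} for k ≥ 1 (one summand per function symbol, arity giving the exponent).
N_0 = 1
N_1 = 1 + 1 = 2
N_2 = 1 + 2 = 3
N_3 = 1 + 3 = 4
Explicitly: 2, succ(2), succ(succ(2)), succ(succ(succ(2))).

4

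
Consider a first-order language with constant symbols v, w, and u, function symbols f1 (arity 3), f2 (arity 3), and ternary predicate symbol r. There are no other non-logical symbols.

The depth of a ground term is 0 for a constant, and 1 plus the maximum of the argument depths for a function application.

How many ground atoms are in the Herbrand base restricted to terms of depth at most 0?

First count ground terms of depth ≤ 0.
Count level by level. With function symbols f1/3, f2/3, the terms of depth ≤ k are the 3 constants together with each function applied to depth-≤(k−1) tuples, so N_k = 3 + N_{k-1}^3 + N_{k-1}^3.
N_0 = 3
Explicitly: v, w, u.
So |H| = 3.
Each predicate of arity r yields |H|^r ground atoms (one per choice of an r-tuple from H):
  r: 3^3 = 27
Total ground atoms: 27.

27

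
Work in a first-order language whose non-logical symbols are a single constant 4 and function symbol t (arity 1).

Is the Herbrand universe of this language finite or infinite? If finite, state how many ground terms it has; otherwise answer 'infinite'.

infinite

The signature has at least one function symbol (t, arity 1) and at least one constant (4).
Iterating t gives infinitely many distinct ground terms: 4, t(4), t(t(4)), ...
So the Herbrand universe is infinite.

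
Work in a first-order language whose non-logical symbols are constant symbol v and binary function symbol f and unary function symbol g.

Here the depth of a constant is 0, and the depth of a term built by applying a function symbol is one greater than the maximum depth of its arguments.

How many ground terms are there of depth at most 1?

Let N_k count ground terms of depth at most k. Each non-constant term of depth ≤ k is some function symbol applied to depth-≤(k−1) arguments, giving N_k = 1 + N_{k-1}^2 + N_{k-1}.
N_0 = 1
N_1 = 1 + 1^2 + 1 = 3

3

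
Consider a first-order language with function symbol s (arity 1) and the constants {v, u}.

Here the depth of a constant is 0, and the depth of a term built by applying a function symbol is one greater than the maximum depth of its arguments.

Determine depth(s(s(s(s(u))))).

4

depth(s(u)) = 1 + depth(u) = 1 + 0 = 1
depth(s(s(u))) = 1 + depth(s(u)) = 1 + 1 = 2
depth(s(s(s(u)))) = 1 + depth(s(s(u))) = 1 + 2 = 3
depth(s(s(s(s(u))))) = 1 + depth(s(s(s(u)))) = 1 + 3 = 4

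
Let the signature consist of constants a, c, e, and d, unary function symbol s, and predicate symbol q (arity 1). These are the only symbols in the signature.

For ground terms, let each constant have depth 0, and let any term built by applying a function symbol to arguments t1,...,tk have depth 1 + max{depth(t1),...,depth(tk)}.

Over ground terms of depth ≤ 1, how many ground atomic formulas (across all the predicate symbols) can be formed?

First count ground terms of depth ≤ 1.
Let N_k = |{terms of depth ≤ k}|. Then N_0 = 4 and N_k = 4 + N_{k-1} for k ≥ 1 (one summand per function symbol, arity giving the exponent).
N_0 = 4
N_1 = 4 + 4 = 8
Explicitly: a, c, e, d, s(a), s(c), s(e), s(d).
So |H| = 8.
Ground atoms are formed by filling each argument slot of a predicate with a term from H, so an r-ary predicate gives |H|^r atoms:
  q: 8
Total ground atoms: 8.

8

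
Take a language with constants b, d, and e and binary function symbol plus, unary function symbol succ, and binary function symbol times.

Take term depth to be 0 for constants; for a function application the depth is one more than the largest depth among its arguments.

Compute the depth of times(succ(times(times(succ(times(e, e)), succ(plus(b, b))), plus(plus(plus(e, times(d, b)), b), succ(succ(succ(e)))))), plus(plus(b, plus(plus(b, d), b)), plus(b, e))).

depth(times(e, e)) = 1 + max(0, 0) = 1
depth(succ(times(e, e))) = 1 + depth(times(e, e)) = 1 + 1 = 2
depth(plus(b, b)) = 1 + max(0, 0) = 1
depth(succ(plus(b, b))) = 1 + depth(plus(b, b)) = 1 + 1 = 2
depth(times(succ(times(e, e)), succ(plus(b, b)))) = 1 + max(2, 2) = 3
depth(times(d, b)) = 1 + max(0, 0) = 1
depth(plus(e, times(d, b))) = 1 + max(0, 1) = 2
depth(plus(plus(e, times(d, b)), b)) = 1 + max(2, 0) = 3
depth(succ(e)) = 1 + depth(e) = 1 + 0 = 1
depth(succ(succ(e))) = 1 + depth(succ(e)) = 1 + 1 = 2
depth(succ(succ(succ(e)))) = 1 + depth(succ(succ(e))) = 1 + 2 = 3
depth(plus(plus(plus(e, times(d, b)), b), succ(succ(succ(e))))) = 1 + max(3, 3) = 4
depth(times(times(succ(times(e, e)), succ(plus(b, b))), plus(plus(plus(e, times(d, b)), b), succ(succ(succ(e)))))) = 1 + max(3, 4) = 5
depth(succ(times(times(succ(times(e, e)), succ(plus(b, b))), plus(plus(plus(e, times(d, b)), b), succ(succ(succ(e))))))) = 1 + depth(times(times(succ(times(e, e)), succ(plus(b, b))), plus(plus(plus(e, times(d, b)), b), succ(succ(succ(e)))))) = 1 + 5 = 6
depth(plus(b, d)) = 1 + max(0, 0) = 1
depth(plus(plus(b, d), b)) = 1 + max(1, 0) = 2
depth(plus(b, plus(plus(b, d), b))) = 1 + max(0, 2) = 3
depth(plus(b, e)) = 1 + max(0, 0) = 1
depth(plus(plus(b, plus(plus(b, d), b)), plus(b, e))) = 1 + max(3, 1) = 4
depth(times(succ(times(times(succ(times(e, e)), succ(plus(b, b))), plus(plus(plus(e, times(d, b)), b), succ(succ(succ(e)))))), plus(plus(b, plus(plus(b, d), b)), plus(b, e)))) = 1 + max(6, 4) = 7

7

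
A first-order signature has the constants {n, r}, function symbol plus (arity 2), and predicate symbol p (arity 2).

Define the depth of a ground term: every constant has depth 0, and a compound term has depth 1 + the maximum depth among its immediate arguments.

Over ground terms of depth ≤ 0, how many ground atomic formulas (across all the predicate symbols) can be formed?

4

First count ground terms of depth ≤ 0.
Let N_k = |{terms of depth ≤ k}|. Then N_0 = 2 and N_k = 2 + N_{k-1}^2 for k ≥ 1 (one summand per function symbol, arity giving the exponent).
N_0 = 2
Explicitly: n, r.
So |H| = 2.
For each predicate symbol, the number of ground atoms is |H| raised to its arity; summing:
  p: 2^2 = 4
Total ground atoms: 4.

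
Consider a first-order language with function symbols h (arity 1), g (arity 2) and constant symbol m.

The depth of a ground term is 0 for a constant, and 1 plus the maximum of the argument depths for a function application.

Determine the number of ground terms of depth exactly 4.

Count level by level. With function symbols h/1, g/2, the terms of depth ≤ k are the 1 constant together with each function applied to depth-≤(k−1) tuples, so N_k = 1 + N_{k-1} + N_{k-1}^2.
N_0 = 1
N_1 = 1 + 1 + 1^2 = 3
N_2 = 1 + 3 + 3^2 = 13
N_3 = 1 + 13 + 13^2 = 183
N_4 = 1 + 183 + 183^2 = 33673
Terms of depth exactly 4: N_4 − N_3 = 33673 − 183 = 33490.

33490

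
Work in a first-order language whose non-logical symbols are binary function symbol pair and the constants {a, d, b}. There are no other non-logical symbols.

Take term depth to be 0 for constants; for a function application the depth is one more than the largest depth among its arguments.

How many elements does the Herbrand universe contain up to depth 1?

Write N_k for the number of ground terms of depth ≤ k. A term of depth ≤ k is either a constant or a function symbol applied to arguments of depth ≤ k−1, so N_k = 3 + N_{k-1}^2.
N_0 = 3
N_1 = 3 + 3^2 = 12
Explicitly: a, d, b, pair(a, a), pair(a, d), pair(a, b), pair(d, a), pair(d, d), pair(d, b), pair(b, a), pair(b, d), pair(b, b).

12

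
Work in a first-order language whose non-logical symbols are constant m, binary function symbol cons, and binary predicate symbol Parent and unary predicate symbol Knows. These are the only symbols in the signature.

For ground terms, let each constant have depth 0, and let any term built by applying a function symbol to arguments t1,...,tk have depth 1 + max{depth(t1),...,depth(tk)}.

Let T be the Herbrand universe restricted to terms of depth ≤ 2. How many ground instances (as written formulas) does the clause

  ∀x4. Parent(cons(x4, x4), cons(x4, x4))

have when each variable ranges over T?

Ground terms of depth ≤ 2:
  Count level by level. With function symbols cons/2, the terms of depth ≤ k are the 1 constant together with each function applied to depth-≤(k−1) tuples, so N_k = 1 + N_{k-1}^2.
  N_0 = 1
  N_1 = 1 + 1^2 = 2
  N_2 = 1 + 2^2 = 5
  Explicitly: m, cons(m, m), cons(m, cons(m, m)), cons(cons(m, m), m), cons(cons(m, m), cons(m, m)).
So there are 5 ground terms available for substitution.
The variable x4 ranges independently over the available ground terms, and distinct assignments produce distinct instances.
Number of ground instances = 5.

5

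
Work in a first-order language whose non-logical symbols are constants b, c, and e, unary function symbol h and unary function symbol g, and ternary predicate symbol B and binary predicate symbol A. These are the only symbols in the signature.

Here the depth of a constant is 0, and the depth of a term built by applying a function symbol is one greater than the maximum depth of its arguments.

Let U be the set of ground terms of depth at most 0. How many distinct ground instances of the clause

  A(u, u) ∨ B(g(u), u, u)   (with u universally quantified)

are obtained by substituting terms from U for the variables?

3

Ground terms of depth ≤ 0:
  Let N_k = |{terms of depth ≤ k}|. Then N_0 = 3 and N_k = 3 + N_{k-1} + N_{k-1} for k ≥ 1 (one summand per function symbol, arity giving the exponent).
  N_0 = 3
So there are 3 ground terms available for substitution.
The body mentions the single quantified variable u; since ground terms form a free algebra, no two substitutions collapse to the same formula.
Number of ground instances = 3.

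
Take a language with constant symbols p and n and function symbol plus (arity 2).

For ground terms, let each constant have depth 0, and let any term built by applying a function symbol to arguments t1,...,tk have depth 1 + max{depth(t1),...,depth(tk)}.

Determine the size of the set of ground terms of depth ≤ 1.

6

If N_k denotes the number of depth-≤k ground terms, the 2 constants give N_0 = 2, and each function symbol of arity r contributes N_{k-1}^r new terms at level k: N_k = 2 + N_{k-1}^2.
N_0 = 2
N_1 = 2 + 2^2 = 6
Explicitly: p, n, plus(p, p), plus(p, n), plus(n, p), plus(n, n).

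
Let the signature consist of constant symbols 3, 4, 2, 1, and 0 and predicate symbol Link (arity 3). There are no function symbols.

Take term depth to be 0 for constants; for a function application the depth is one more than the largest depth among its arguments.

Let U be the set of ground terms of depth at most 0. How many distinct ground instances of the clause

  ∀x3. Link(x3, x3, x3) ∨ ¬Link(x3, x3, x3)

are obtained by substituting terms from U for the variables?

Ground terms of depth ≤ 0:
  With no function symbols every ground term is a constant, so there are exactly 5 ground terms at every depth bound.
  N_0 = 5
So there are 5 ground terms available for substitution.
The clause has 1 distinct variable (x3), which appears in the body. In the free term algebra distinct substitutions yield syntactically distinct ground instances.
Number of ground instances = 5.

5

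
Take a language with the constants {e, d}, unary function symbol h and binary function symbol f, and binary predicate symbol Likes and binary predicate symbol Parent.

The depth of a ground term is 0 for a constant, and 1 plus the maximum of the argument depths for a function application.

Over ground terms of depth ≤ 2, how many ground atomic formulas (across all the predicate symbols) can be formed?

First count ground terms of depth ≤ 2.
Let N_k count ground terms of depth at most k. Each non-constant term of depth ≤ k is some function symbol applied to depth-≤(k−1) arguments, giving N_k = 2 + N_{k-1} + N_{k-1}^2.
N_0 = 2
N_1 = 2 + 2 + 2^2 = 8
N_2 = 2 + 8 + 8^2 = 74
So |H| = 74.
For each predicate symbol, the number of ground atoms is |H| raised to its arity; summing:
  Likes: 74^2 = 5476;  Parent: 74^2 = 5476
Total ground atoms: 5476 + 5476 = 10952.

10952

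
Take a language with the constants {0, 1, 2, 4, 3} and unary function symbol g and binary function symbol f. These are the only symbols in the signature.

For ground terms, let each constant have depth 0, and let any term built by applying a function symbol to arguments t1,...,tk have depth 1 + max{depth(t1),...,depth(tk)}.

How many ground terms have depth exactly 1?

Count level by level. With function symbols g/1, f/2, the terms of depth ≤ k are the 5 constants together with each function applied to depth-≤(k−1) tuples, so N_k = 5 + N_{k-1} + N_{k-1}^2.
N_0 = 5
N_1 = 5 + 5 + 5^2 = 35
Terms of depth exactly 1: N_1 − N_0 = 35 − 5 = 30.

30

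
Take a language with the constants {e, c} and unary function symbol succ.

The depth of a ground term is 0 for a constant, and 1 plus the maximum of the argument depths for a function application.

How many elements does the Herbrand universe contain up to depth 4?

10

Let N_k = |{terms of depth ≤ k}|. Then N_0 = 2 and N_k = 2 + N_{k-1} for k ≥ 1 (one summand per function symbol, arity giving the exponent).
N_0 = 2
N_1 = 2 + 2 = 4
N_2 = 2 + 4 = 6
N_3 = 2 + 6 = 8
N_4 = 2 + 8 = 10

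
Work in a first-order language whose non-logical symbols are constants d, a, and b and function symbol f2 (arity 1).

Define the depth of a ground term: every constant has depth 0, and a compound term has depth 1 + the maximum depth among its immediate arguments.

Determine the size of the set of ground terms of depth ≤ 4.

15

Count level by level. With function symbols f2/1, the terms of depth ≤ k are the 3 constants together with each function applied to depth-≤(k−1) tuples, so N_k = 3 + N_{k-1}.
N_0 = 3
N_1 = 3 + 3 = 6
N_2 = 3 + 6 = 9
N_3 = 3 + 9 = 12
N_4 = 3 + 12 = 15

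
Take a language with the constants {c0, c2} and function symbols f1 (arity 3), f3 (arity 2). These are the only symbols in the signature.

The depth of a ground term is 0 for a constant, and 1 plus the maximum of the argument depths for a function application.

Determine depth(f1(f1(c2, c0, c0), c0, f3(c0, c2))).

2

depth(f1(c2, c0, c0)) = 1 + max(0, 0, 0) = 1
depth(f3(c0, c2)) = 1 + max(0, 0) = 1
depth(f1(f1(c2, c0, c0), c0, f3(c0, c2))) = 1 + max(1, 0, 1) = 2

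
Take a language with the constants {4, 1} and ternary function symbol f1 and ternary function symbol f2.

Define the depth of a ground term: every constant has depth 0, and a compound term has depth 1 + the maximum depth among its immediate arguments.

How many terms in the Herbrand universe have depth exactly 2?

Write N_k for the number of ground terms of depth ≤ k. A term of depth ≤ k is either a constant or a function symbol applied to arguments of depth ≤ k−1, so N_k = 2 + N_{k-1}^3 + N_{k-1}^3.
N_0 = 2
N_1 = 2 + 2^3 + 2^3 = 18
N_2 = 2 + 18^3 + 18^3 = 11666
Terms of depth exactly 2: N_2 − N_1 = 11666 − 18 = 11648.

11648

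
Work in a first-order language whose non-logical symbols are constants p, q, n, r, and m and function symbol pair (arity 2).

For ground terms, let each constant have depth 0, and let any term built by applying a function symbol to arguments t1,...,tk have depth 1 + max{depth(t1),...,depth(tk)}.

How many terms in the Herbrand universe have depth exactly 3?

Write N_k for the number of ground terms of depth ≤ k. A term of depth ≤ k is either a constant or a function symbol applied to arguments of depth ≤ k−1, so N_k = 5 + N_{k-1}^2.
N_0 = 5
N_1 = 5 + 5^2 = 30
N_2 = 5 + 30^2 = 905
N_3 = 5 + 905^2 = 819030
Terms of depth exactly 3: N_3 − N_2 = 819030 − 905 = 818125.

818125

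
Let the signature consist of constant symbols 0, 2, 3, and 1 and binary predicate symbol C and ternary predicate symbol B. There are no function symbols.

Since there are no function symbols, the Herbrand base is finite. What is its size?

80

With no function symbols, the Herbrand universe is just the 4 constants.
Ground atoms per predicate: C: 4^2 = 16, B: 4^3 = 64.
Herbrand base size = 16 + 64 = 80.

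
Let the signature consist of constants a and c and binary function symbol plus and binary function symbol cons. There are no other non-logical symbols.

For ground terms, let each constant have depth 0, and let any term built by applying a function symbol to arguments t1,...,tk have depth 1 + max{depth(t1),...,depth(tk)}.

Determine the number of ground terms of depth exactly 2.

Let N_k = |{terms of depth ≤ k}|. Then N_0 = 2 and N_k = 2 + N_{k-1}^2 + N_{k-1}^2 for k ≥ 1 (one summand per function symbol, arity giving the exponent).
N_0 = 2
N_1 = 2 + 2^2 + 2^2 = 10
N_2 = 2 + 10^2 + 10^2 = 202
Terms of depth exactly 2: N_2 − N_1 = 202 − 10 = 192.

192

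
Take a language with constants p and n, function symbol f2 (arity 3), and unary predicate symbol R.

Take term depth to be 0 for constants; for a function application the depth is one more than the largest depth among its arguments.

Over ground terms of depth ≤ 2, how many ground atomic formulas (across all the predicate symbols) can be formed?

First count ground terms of depth ≤ 2.
Let N_k = |{terms of depth ≤ k}|. Then N_0 = 2 and N_k = 2 + N_{k-1}^3 for k ≥ 1 (one summand per function symbol, arity giving the exponent).
N_0 = 2
N_1 = 2 + 2^3 = 10
N_2 = 2 + 10^3 = 1002
So |H| = 1002.
Ground atoms are formed by filling each argument slot of a predicate with a term from H, so an r-ary predicate gives |H|^r atoms:
  R: 1002
Total ground atoms: 1002.

1002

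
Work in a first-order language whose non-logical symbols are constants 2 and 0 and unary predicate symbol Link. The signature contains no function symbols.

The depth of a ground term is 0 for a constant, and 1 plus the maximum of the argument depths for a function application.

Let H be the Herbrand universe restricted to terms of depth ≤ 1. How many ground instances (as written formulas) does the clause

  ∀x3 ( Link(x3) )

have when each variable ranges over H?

Ground terms of depth ≤ 1:
  With no function symbols every ground term is a constant, so there are exactly 2 ground terms at every depth bound.
  N_0 = 2
  N_1 = 2
  Explicitly: 2, 0.
So there are 2 ground terms available for substitution.
The clause has 1 distinct variable (x3), which appears in the body. In the free term algebra distinct substitutions yield syntactically distinct ground instances.
Number of ground instances = 2.

2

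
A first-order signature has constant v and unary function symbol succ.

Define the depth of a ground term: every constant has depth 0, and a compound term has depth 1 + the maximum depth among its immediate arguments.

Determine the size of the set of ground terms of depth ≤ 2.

Let N_k count ground terms of depth at most k. Each non-constant term of depth ≤ k is some function symbol applied to depth-≤(k−1) arguments, giving N_k = 1 + N_{k-1}.
N_0 = 1
N_1 = 1 + 1 = 2
N_2 = 1 + 2 = 3

3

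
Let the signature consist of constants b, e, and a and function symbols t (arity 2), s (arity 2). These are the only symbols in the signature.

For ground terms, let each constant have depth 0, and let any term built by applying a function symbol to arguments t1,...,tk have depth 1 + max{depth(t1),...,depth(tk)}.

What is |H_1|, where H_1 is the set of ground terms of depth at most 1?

If N_k denotes the number of depth-≤k ground terms, the 3 constants give N_0 = 3, and each function symbol of arity r contributes N_{k-1}^r new terms at level k: N_k = 3 + N_{k-1}^2 + N_{k-1}^2.
N_0 = 3
N_1 = 3 + 3^2 + 3^2 = 21

21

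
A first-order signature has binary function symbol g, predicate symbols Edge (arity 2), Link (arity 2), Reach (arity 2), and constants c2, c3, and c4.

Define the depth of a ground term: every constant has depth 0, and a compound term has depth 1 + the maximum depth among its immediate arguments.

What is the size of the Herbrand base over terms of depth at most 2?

First count ground terms of depth ≤ 2.
If N_k denotes the number of depth-≤k ground terms, the 3 constants give N_0 = 3, and each function symbol of arity r contributes N_{k-1}^r new terms at level k: N_k = 3 + N_{k-1}^2.
N_0 = 3
N_1 = 3 + 3^2 = 12
N_2 = 3 + 12^2 = 147
So |H| = 147.
A ground atom is a predicate applied to a tuple of terms from H, so the count is the sum over predicates of |H|^arity:
  Edge: 147^2 = 21609;  Link: 147^2 = 21609;  Reach: 147^2 = 21609
Total ground atoms: 21609 + 21609 + 21609 = 64827.

64827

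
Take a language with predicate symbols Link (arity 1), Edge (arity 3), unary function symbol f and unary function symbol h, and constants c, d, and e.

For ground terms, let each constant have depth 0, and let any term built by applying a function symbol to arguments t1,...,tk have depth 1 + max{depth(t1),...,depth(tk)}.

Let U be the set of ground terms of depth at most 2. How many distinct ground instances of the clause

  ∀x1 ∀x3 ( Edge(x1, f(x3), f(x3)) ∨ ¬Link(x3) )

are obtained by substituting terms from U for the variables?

Ground terms of depth ≤ 2:
  If N_k denotes the number of depth-≤k ground terms, the 3 constants give N_0 = 3, and each function symbol of arity r contributes N_{k-1}^r new terms at level k: N_k = 3 + N_{k-1} + N_{k-1}.
  N_0 = 3
  N_1 = 3 + 3 + 3 = 9
  N_2 = 3 + 9 + 9 = 21
So there are 21 ground terms available for substitution.
There are 2 variables to instantiate (x1, x3), each occurring in at least one literal, so different choices give different ground instances.
Number of ground instances = 21^2 = 441.

441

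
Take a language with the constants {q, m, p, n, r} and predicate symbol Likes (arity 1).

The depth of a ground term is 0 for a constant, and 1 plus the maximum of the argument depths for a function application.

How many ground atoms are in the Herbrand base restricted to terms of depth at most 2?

5

First count ground terms of depth ≤ 2.
With no function symbols every ground term is a constant, so there are exactly 5 ground terms at every depth bound.
N_0 = 5
N_1 = 5
N_2 = 5
So |H| = 5.
Ground atoms are formed by filling each argument slot of a predicate with a term from H, so an r-ary predicate gives |H|^r atoms:
  Likes: 5
Total ground atoms: 5.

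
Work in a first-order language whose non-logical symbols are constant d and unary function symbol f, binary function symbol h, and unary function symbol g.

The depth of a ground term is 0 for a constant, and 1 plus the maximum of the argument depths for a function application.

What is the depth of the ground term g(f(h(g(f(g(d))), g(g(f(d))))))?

depth(g(d)) = 1 + depth(d) = 1 + 0 = 1
depth(f(g(d))) = 1 + depth(g(d)) = 1 + 1 = 2
depth(g(f(g(d)))) = 1 + depth(f(g(d))) = 1 + 2 = 3
depth(f(d)) = 1 + depth(d) = 1 + 0 = 1
depth(g(f(d))) = 1 + depth(f(d)) = 1 + 1 = 2
depth(g(g(f(d)))) = 1 + depth(g(f(d))) = 1 + 2 = 3
depth(h(g(f(g(d))), g(g(f(d))))) = 1 + max(3, 3) = 4
depth(f(h(g(f(g(d))), g(g(f(d)))))) = 1 + depth(h(g(f(g(d))), g(g(f(d))))) = 1 + 4 = 5
depth(g(f(h(g(f(g(d))), g(g(f(d))))))) = 1 + depth(f(h(g(f(g(d))), g(g(f(d)))))) = 1 + 5 = 6

6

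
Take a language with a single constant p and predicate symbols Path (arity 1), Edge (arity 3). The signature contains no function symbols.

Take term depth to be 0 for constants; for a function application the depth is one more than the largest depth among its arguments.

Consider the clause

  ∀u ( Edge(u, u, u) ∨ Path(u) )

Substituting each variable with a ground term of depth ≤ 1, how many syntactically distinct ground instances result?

1

Ground terms of depth ≤ 1:
  With no function symbols every ground term is a constant, so there is exactly 1 ground term at every depth bound.
  N_0 = 1
  N_1 = 1
  Explicitly: p.
So there is exactly 1 ground term available for substitution.
The variable u ranges independently over the available ground terms, and distinct assignments produce distinct instances.
Number of ground instances = 1.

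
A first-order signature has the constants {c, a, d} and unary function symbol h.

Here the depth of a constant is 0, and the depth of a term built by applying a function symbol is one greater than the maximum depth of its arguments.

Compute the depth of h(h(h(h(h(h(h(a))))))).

depth(h(a)) = 1 + depth(a) = 1 + 0 = 1
depth(h(h(a))) = 1 + depth(h(a)) = 1 + 1 = 2
depth(h(h(h(a)))) = 1 + depth(h(h(a))) = 1 + 2 = 3
depth(h(h(h(h(a))))) = 1 + depth(h(h(h(a)))) = 1 + 3 = 4
depth(h(h(h(h(h(a)))))) = 1 + depth(h(h(h(h(a))))) = 1 + 4 = 5
depth(h(h(h(h(h(h(a))))))) = 1 + depth(h(h(h(h(h(a)))))) = 1 + 5 = 6
depth(h(h(h(h(h(h(h(a)))))))) = 1 + depth(h(h(h(h(h(h(a))))))) = 1 + 6 = 7

7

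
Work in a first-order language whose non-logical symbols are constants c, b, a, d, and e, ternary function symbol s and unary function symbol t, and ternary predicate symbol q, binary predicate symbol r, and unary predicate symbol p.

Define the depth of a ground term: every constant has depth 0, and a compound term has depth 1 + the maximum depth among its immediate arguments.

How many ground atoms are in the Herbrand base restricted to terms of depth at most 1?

First count ground terms of depth ≤ 1.
Let N_k = |{terms of depth ≤ k}|. Then N_0 = 5 and N_k = 5 + N_{k-1}^3 + N_{k-1} for k ≥ 1 (one summand per function symbol, arity giving the exponent).
N_0 = 5
N_1 = 5 + 5^3 + 5 = 135
So |H| = 135.
Ground atoms are formed by filling each argument slot of a predicate with a term from H, so an r-ary predicate gives |H|^r atoms:
  q: 135^3 = 2460375;  r: 135^2 = 18225;  p: 135
Total ground atoms: 2460375 + 18225 + 135 = 2478735.

2478735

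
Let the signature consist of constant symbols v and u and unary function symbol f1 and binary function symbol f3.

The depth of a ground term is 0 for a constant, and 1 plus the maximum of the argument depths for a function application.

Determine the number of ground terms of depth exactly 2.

66

Let N_k = |{terms of depth ≤ k}|. Then N_0 = 2 and N_k = 2 + N_{k-1} + N_{k-1}^2 for k ≥ 1 (one summand per function symbol, arity giving the exponent).
N_0 = 2
N_1 = 2 + 2 + 2^2 = 8
N_2 = 2 + 8 + 8^2 = 74
Terms of depth exactly 2: N_2 − N_1 = 74 − 8 = 66.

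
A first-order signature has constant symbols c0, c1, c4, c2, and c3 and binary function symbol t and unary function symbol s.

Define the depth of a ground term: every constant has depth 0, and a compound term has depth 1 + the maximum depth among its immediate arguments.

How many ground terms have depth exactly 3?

1600230

Let N_k count ground terms of depth at most k. Each non-constant term of depth ≤ k is some function symbol applied to depth-≤(k−1) arguments, giving N_k = 5 + N_{k-1}^2 + N_{k-1}.
N_0 = 5
N_1 = 5 + 5^2 + 5 = 35
N_2 = 5 + 35^2 + 35 = 1265
N_3 = 5 + 1265^2 + 1265 = 1601495
Terms of depth exactly 3: N_3 − N_2 = 1601495 − 1265 = 1600230.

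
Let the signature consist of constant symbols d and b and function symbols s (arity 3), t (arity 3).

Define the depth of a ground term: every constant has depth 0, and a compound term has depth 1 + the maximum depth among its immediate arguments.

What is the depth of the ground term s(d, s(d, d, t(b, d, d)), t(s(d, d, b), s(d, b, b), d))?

depth(t(b, d, d)) = 1 + max(0, 0, 0) = 1
depth(s(d, d, t(b, d, d))) = 1 + max(0, 0, 1) = 2
depth(s(d, d, b)) = 1 + max(0, 0, 0) = 1
depth(s(d, b, b)) = 1 + max(0, 0, 0) = 1
depth(t(s(d, d, b), s(d, b, b), d)) = 1 + max(1, 1, 0) = 2
depth(s(d, s(d, d, t(b, d, d)), t(s(d, d, b), s(d, b, b), d))) = 1 + max(0, 2, 2) = 3

3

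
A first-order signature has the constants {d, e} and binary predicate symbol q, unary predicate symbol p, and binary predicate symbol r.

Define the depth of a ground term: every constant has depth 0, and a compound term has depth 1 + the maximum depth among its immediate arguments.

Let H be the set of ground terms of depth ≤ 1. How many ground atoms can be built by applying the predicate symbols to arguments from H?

First count ground terms of depth ≤ 1.
With no function symbols every ground term is a constant, so there are exactly 2 ground terms at every depth bound.
N_0 = 2
N_1 = 2
Explicitly: d, e.
So |H| = 2.
Ground atoms are formed by filling each argument slot of a predicate with a term from H, so an r-ary predicate gives |H|^r atoms:
  q: 2^2 = 4;  p: 2;  r: 2^2 = 4
Total ground atoms: 4 + 2 + 4 = 10.

10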